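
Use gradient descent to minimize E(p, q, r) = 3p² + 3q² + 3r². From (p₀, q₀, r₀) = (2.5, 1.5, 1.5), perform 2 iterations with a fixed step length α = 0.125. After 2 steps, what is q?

∇E = (6p, 6q, 6r)
Step 1: at (2.5, 1.5, 1.5), ∇E = (15, 9, 9) → (2.5, 1.5, 1.5) − 0.125·(15, 9, 9) = (0.625, 0.375, 0.375)
Step 2: at (0.625, 0.375, 0.375), ∇E = (3.75, 2.25, 2.25) → (0.625, 0.375, 0.375) − 0.125·(3.75, 2.25, 2.25) = (0.15625, 0.09375, 0.09375)
q = 0.09375

0.09375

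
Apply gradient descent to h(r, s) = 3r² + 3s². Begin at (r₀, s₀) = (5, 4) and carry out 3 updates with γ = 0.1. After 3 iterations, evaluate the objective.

∇h = (6r, 6s)
(r₁, s₁) = (5, 4) − 0.1·(30, 24) = (2, 1.6)
(r₂, s₂) = (2, 1.6) − 0.1·(12, 9.6) = (0.8, 0.64)
(r₃, s₃) = (0.8, 0.64) − 0.1·(4.8, 3.84) = (0.32, 0.256)
h(0.32, 0.256) = 0.503808

0.503808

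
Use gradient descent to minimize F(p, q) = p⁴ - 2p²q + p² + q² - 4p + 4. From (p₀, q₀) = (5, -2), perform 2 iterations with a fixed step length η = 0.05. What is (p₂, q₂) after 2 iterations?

∇F = (4p³ - 4pq + 2p - 4, -2p² + 2q)
(p₁, q₁) = (5, -2) − 0.05·(546, -54) = (-22.3, 0.7)
(p₂, q₂) = (-22.3, 0.7) − 0.05·(-44344.428, -993.18) = (2194.9214, 50.359)

(2194.9214, 50.359)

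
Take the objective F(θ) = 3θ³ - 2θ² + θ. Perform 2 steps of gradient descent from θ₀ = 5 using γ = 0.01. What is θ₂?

2.269676

F′(θ) = 9θ² - 4θ + 1
Step 1: F′(5) = 206; θ₁ = 5 − 0.01·206 = 2.94
Step 2: F′(2.94) = 67.0324; θ₂ = 2.94 − 0.01·67.0324 = 2.269676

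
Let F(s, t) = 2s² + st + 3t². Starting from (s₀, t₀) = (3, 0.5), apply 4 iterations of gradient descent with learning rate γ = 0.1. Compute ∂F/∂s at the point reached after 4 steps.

∇F = (4s + t, s + 6t)
(s₁, t₁) = (3, 0.5) − 0.1·(12.5, 6) = (1.75, -0.1)
(s₂, t₂) = (1.75, -0.1) − 0.1·(6.9, 1.15) = (1.06, -0.215)
(s₃, t₃) = (1.06, -0.215) − 0.1·(4.025, -0.23) = (0.6575, -0.192)
(s₄, t₄) = (0.6575, -0.192) − 0.1·(2.438, -0.4945) = (0.4137, -0.14255)
∂F/∂s at (0.4137, -0.14255) = 1.51225

1.51225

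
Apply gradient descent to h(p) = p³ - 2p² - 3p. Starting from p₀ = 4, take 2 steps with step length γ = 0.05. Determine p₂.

2.234625

h′(p) = 3p² - 4p - 3
Step 1: h′(4) = 29; p₁ = 4 − 0.05·29 = 2.55
Step 2: h′(2.55) = 6.3075; p₂ = 2.55 − 0.05·6.3075 = 2.234625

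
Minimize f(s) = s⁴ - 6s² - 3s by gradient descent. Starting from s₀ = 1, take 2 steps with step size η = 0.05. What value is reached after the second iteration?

f′(s) = 4s³ - 12s - 3
Step 1: f′(1) = -11; s₁ = 1 − 0.05·(-11) = 1.55
Step 2: f′(1.55) = -6.7045; s₂ = 1.55 − 0.05·(-6.7045) = 1.885225

1.885225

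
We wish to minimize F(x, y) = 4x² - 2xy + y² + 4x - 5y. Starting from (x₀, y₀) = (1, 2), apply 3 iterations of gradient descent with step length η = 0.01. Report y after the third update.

2.083584

∇F = (8x - 2y + 4, -2x + 2y - 5)
Step 1: at (1, 2), ∇F = (8, -3) → (1, 2) − 0.01·(8, -3) = (0.92, 2.03)
Step 2: at (0.92, 2.03), ∇F = (7.3, -2.78) → (0.92, 2.03) − 0.01·(7.3, -2.78) = (0.847, 2.0578)
Step 3: at (0.847, 2.0578), ∇F = (6.6604, -2.5784) → (0.847, 2.0578) − 0.01·(6.6604, -2.5784) = (0.780396, 2.083584)
y = 2.083584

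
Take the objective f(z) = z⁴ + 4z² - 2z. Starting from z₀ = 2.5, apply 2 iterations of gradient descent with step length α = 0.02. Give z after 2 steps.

f′(z) = 4z³ + 8z - 2
z₁ = 2.5 − 0.02·80.5 = 0.89
z₂ = 0.89 − 0.02·7.939876 = 0.73120248

0.73120248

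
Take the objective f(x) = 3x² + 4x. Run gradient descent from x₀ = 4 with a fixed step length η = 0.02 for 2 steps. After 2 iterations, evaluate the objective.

f′(x) = 6x + 4
Step 1: f′(4) = 28; x₁ = 4 − 0.02·28 = 3.44
Step 2: f′(3.44) = 24.64; x₂ = 3.44 − 0.02·24.64 = 2.9472
f(2.9472) = 37.84676352

37.84676352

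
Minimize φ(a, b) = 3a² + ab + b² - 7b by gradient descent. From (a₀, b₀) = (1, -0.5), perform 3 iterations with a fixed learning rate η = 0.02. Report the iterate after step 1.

(0.89, -0.36)

∇φ = (6a + b, a + 2b - 7)
Step 1: at (1, -0.5), ∇φ = (5.5, -7) → (1, -0.5) − 0.02·(5.5, -7) = (0.89, -0.36)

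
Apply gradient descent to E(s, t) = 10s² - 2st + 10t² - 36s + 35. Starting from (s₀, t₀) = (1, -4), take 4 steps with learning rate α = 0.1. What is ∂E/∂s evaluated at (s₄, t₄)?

∇E = (20s - 2t - 36, -2s + 20t)
Step 1: at (1, -4), ∇E = (-8, -82) → (1, -4) − 0.1·(-8, -82) = (1.8, 4.2)
Step 2: at (1.8, 4.2), ∇E = (-8.4, 80.4) → (1.8, 4.2) − 0.1·(-8.4, 80.4) = (2.64, -3.84)
Step 3: at (2.64, -3.84), ∇E = (24.48, -82.08) → (2.64, -3.84) − 0.1·(24.48, -82.08) = (0.192, 4.368)
Step 4: at (0.192, 4.368), ∇E = (-40.896, 86.976) → (0.192, 4.368) − 0.1·(-40.896, 86.976) = (4.2816, -4.3296)
∂E/∂s at (4.2816, -4.3296) = 58.2912

58.2912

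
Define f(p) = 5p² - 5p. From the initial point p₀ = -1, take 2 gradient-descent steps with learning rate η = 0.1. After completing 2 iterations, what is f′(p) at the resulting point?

f′(p) = 10p - 5
Step 1: f′(-1) = -15; p₁ = -1 − 0.1·(-15) = 0.5
Step 2: f′(0.5) = 0; p₂ = 0.5 − 0.1·0 = 0.5
f′(p) at (0.5) = 0

0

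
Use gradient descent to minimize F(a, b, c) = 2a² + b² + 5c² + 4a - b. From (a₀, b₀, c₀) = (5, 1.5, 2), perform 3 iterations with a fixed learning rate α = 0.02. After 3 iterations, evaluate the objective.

47.433197886464

∇F = (4a + 4, 2b - 1, 10c)
Step 1: at (5, 1.5, 2), ∇F = (24, 2, 20) → (5, 1.5, 2) − 0.02·(24, 2, 20) = (4.52, 1.46, 1.6)
Step 2: at (4.52, 1.46, 1.6), ∇F = (22.08, 1.92, 16) → (4.52, 1.46, 1.6) − 0.02·(22.08, 1.92, 16) = (4.0784, 1.4216, 1.28)
Step 3: at (4.0784, 1.4216, 1.28), ∇F = (20.3136, 1.8432, 12.8) → (4.0784, 1.4216, 1.28) − 0.02·(20.3136, 1.8432, 12.8) = (3.672128, 1.384736, 1.024)
F(3.672128, 1.384736, 1.024) = 47.433197886464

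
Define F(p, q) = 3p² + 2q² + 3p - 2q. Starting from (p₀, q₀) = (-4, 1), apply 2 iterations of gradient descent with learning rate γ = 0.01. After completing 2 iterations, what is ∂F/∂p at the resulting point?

-18.5556

∇F = (6p + 3, 4q - 2)
(p₁, q₁) = (-4, 1) − 0.01·(-21, 2) = (-3.79, 0.98)
(p₂, q₂) = (-3.79, 0.98) − 0.01·(-19.74, 1.92) = (-3.5926, 0.9608)
∂F/∂p at (-3.5926, 0.9608) = -18.5556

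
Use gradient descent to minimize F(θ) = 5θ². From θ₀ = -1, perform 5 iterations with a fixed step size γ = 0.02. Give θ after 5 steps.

F′(θ) = 10θ
Step 1: F′(-1) = -10; θ₁ = -1 − 0.02·(-10) = -0.8
Step 2: F′(-0.8) = -8; θ₂ = -0.8 − 0.02·(-8) = -0.64
Step 3: F′(-0.64) = -6.4; θ₃ = -0.64 − 0.02·(-6.4) = -0.512
Step 4: F′(-0.512) = -5.12; θ₄ = -0.512 − 0.02·(-5.12) = -0.4096
Step 5: F′(-0.4096) = -4.096; θ₅ = -0.4096 − 0.02·(-4.096) = -0.32768

-0.32768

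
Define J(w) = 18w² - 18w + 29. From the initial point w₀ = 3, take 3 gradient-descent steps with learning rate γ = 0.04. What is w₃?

J′(w) = 36w - 18
Step 1: J′(3) = 90; w₁ = 3 − 0.04·90 = -0.6
Step 2: J′(-0.6) = -39.6; w₂ = -0.6 − 0.04·(-39.6) = 0.984
Step 3: J′(0.984) = 17.424; w₃ = 0.984 − 0.04·17.424 = 0.28704

0.28704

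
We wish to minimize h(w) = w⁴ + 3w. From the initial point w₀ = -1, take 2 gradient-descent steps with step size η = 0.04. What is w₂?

-0.93844224

h′(w) = 4w³ + 3
Step 1: h′(-1) = -1; w₁ = -1 − 0.04·(-1) = -0.96
Step 2: h′(-0.96) = -0.538944; w₂ = -0.96 − 0.04·(-0.538944) = -0.93844224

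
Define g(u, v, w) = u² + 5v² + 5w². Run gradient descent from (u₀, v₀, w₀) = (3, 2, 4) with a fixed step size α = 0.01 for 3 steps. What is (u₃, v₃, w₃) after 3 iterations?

(2.823576, 1.458, 2.916)

∇g = (2u, 10v, 10w)
Step 1: at (3, 2, 4), ∇g = (6, 20, 40) → (3, 2, 4) − 0.01·(6, 20, 40) = (2.94, 1.8, 3.6)
Step 2: at (2.94, 1.8, 3.6), ∇g = (5.88, 18, 36) → (2.94, 1.8, 3.6) − 0.01·(5.88, 18, 36) = (2.8812, 1.62, 3.24)
Step 3: at (2.8812, 1.62, 3.24), ∇g = (5.7624, 16.2, 32.4) → (2.8812, 1.62, 3.24) − 0.01·(5.7624, 16.2, 32.4) = (2.823576, 1.458, 2.916)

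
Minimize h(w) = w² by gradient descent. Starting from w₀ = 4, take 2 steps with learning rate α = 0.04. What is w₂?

h′(w) = 2w
Step 1: h′(4) = 8; w₁ = 4 − 0.04·8 = 3.68
Step 2: h′(3.68) = 7.36; w₂ = 3.68 − 0.04·7.36 = 3.3856

3.3856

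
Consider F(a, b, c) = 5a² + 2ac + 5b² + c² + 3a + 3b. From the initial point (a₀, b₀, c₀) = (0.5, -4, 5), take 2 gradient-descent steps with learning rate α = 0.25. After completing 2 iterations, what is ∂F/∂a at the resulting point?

50.5

∇F = (10a + 2c + 3, 10b + 3, 2a + 2c)
(a₁, b₁, c₁) = (0.5, -4, 5) − 0.25·(18, -37, 11) = (-4, 5.25, 2.25)
(a₂, b₂, c₂) = (-4, 5.25, 2.25) − 0.25·(-32.5, 55.5, -3.5) = (4.125, -8.625, 3.125)
∂F/∂a at (4.125, -8.625, 3.125) = 50.5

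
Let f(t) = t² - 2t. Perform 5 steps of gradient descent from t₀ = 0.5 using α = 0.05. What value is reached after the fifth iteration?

f′(t) = 2t - 2
t₁ = 0.5 − 0.05·(-1) = 0.55
t₂ = 0.55 − 0.05·(-0.9) = 0.595
t₃ = 0.595 − 0.05·(-0.81) = 0.6355
t₄ = 0.6355 − 0.05·(-0.729) = 0.67195
t₅ = 0.67195 − 0.05·(-0.6561) = 0.704755

0.704755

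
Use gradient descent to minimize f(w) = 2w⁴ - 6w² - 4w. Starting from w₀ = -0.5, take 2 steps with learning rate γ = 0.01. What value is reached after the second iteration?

-0.52058792

f′(w) = 8w³ - 12w - 4
Step 1: f′(-0.5) = 1; w₁ = -0.5 − 0.01·1 = -0.51
Step 2: f′(-0.51) = 1.058792; w₂ = -0.51 − 0.01·1.058792 = -0.52058792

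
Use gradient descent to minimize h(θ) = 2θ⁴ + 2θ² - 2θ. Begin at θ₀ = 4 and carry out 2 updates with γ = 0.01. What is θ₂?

h′(θ) = 8θ³ + 4θ - 2
Step 1: h′(4) = 526; θ₁ = 4 − 0.01·526 = -1.26
Step 2: h′(-1.26) = -23.043008; θ₂ = -1.26 − 0.01·(-23.043008) = -1.02956992

-1.02956992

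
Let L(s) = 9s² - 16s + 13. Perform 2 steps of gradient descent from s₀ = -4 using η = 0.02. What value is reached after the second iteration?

-1.1136

L′(s) = 18s - 16
Step 1: L′(-4) = -88; s₁ = -4 − 0.02·(-88) = -2.24
Step 2: L′(-2.24) = -56.32; s₂ = -2.24 − 0.02·(-56.32) = -1.1136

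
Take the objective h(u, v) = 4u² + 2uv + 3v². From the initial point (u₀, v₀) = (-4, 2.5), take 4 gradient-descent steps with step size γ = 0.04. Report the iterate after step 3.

(-1.62464, 1.632864)

∇h = (8u + 2v, 2u + 6v)
Step 1: at (-4, 2.5), ∇h = (-27, 7) → (-4, 2.5) − 0.04·(-27, 7) = (-2.92, 2.22)
Step 2: at (-2.92, 2.22), ∇h = (-18.92, 7.48) → (-2.92, 2.22) − 0.04·(-18.92, 7.48) = (-2.1632, 1.9208)
Step 3: at (-2.1632, 1.9208), ∇h = (-13.464, 7.1984) → (-2.1632, 1.9208) − 0.04·(-13.464, 7.1984) = (-1.62464, 1.632864)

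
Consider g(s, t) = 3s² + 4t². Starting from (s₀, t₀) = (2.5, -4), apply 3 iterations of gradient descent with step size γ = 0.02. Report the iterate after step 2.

∇g = (6s, 8t)
(s₁, t₁) = (2.5, -4) − 0.02·(15, -32) = (2.2, -3.36)
(s₂, t₂) = (2.2, -3.36) − 0.02·(13.2, -26.88) = (1.936, -2.8224)

(1.936, -2.8224)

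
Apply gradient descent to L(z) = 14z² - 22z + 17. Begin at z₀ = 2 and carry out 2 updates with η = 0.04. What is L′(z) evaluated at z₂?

L′(z) = 28z - 22
Step 1: L′(2) = 34; z₁ = 2 − 0.04·34 = 0.64
Step 2: L′(0.64) = -4.08; z₂ = 0.64 − 0.04·(-4.08) = 0.8032
L′(z) at (0.8032) = 0.4896

0.4896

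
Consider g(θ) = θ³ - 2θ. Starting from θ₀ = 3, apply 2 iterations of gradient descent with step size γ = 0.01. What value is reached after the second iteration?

2.543125

g′(θ) = 3θ² - 2
θ₁ = 3 − 0.01·25 = 2.75
θ₂ = 2.75 − 0.01·20.6875 = 2.543125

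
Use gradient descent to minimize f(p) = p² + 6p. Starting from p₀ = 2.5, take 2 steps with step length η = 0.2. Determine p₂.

-1.02

f′(p) = 2p + 6
Step 1: f′(2.5) = 11; p₁ = 2.5 − 0.2·11 = 0.3
Step 2: f′(0.3) = 6.6; p₂ = 0.3 − 0.2·6.6 = -1.02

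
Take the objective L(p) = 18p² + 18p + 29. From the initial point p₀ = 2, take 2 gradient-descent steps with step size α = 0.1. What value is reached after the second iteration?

16.4

L′(p) = 36p + 18
Step 1: L′(2) = 90; p₁ = 2 − 0.1·90 = -7
Step 2: L′(-7) = -234; p₂ = -7 − 0.1·(-234) = 16.4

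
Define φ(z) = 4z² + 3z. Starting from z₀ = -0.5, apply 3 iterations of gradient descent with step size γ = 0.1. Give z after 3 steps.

-0.376

φ′(z) = 8z + 3
z₁ = -0.5 − 0.1·(-1) = -0.4
z₂ = -0.4 − 0.1·(-0.2) = -0.38
z₃ = -0.38 − 0.1·(-0.04) = -0.376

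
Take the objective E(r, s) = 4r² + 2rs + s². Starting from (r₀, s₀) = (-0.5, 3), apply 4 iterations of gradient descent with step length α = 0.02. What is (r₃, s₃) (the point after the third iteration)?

∇E = (8r + 2s, 2r + 2s)
Step 1: at (-0.5, 3), ∇E = (2, 5) → (-0.5, 3) − 0.02·(2, 5) = (-0.54, 2.9)
Step 2: at (-0.54, 2.9), ∇E = (1.48, 4.72) → (-0.54, 2.9) − 0.02·(1.48, 4.72) = (-0.5696, 2.8056)
Step 3: at (-0.5696, 2.8056), ∇E = (1.0544, 4.472) → (-0.5696, 2.8056) − 0.02·(1.0544, 4.472) = (-0.590688, 2.71616)

(-0.590688, 2.71616)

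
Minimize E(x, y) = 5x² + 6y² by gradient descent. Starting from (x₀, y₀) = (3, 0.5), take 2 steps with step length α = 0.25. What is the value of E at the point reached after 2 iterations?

∇E = (10x, 12y)
(x₁, y₁) = (3, 0.5) − 0.25·(30, 6) = (-4.5, -1)
(x₂, y₂) = (-4.5, -1) − 0.25·(-45, -12) = (6.75, 2)
E(6.75, 2) = 251.8125

251.8125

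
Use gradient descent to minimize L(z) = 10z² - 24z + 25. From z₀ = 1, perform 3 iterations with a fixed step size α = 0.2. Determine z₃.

L′(z) = 20z - 24
Step 1: L′(1) = -4; z₁ = 1 − 0.2·(-4) = 1.8
Step 2: L′(1.8) = 12; z₂ = 1.8 − 0.2·12 = -0.6
Step 3: L′(-0.6) = -36; z₃ = -0.6 − 0.2·(-36) = 6.6

6.6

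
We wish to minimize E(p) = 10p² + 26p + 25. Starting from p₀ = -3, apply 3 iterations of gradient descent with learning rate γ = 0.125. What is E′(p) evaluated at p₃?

114.75

E′(p) = 20p + 26
p₁ = -3 − 0.125·(-34) = 1.25
p₂ = 1.25 − 0.125·51 = -5.125
p₃ = -5.125 − 0.125·(-76.5) = 4.4375
E′(p) at (4.4375) = 114.75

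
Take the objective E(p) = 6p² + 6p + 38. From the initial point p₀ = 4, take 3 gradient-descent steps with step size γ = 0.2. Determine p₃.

E′(p) = 12p + 6
p₁ = 4 − 0.2·54 = -6.8
p₂ = -6.8 − 0.2·(-75.6) = 8.32
p₃ = 8.32 − 0.2·105.84 = -12.848

-12.848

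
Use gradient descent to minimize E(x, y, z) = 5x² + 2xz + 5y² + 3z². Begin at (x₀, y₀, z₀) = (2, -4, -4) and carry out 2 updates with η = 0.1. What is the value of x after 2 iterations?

0.4

∇E = (10x + 2z, 10y, 2x + 6z)
(x₁, y₁, z₁) = (2, -4, -4) − 0.1·(12, -40, -20) = (0.8, 0, -2)
(x₂, y₂, z₂) = (0.8, 0, -2) − 0.1·(4, 0, -10.4) = (0.4, 0, -0.96)
x = 0.4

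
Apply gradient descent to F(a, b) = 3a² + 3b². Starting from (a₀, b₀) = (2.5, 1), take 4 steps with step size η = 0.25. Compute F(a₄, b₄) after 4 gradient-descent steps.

0.0849609375

∇F = (6a, 6b)
Step 1: at (2.5, 1), ∇F = (15, 6) → (2.5, 1) − 0.25·(15, 6) = (-1.25, -0.5)
Step 2: at (-1.25, -0.5), ∇F = (-7.5, -3) → (-1.25, -0.5) − 0.25·(-7.5, -3) = (0.625, 0.25)
Step 3: at (0.625, 0.25), ∇F = (3.75, 1.5) → (0.625, 0.25) − 0.25·(3.75, 1.5) = (-0.3125, -0.125)
Step 4: at (-0.3125, -0.125), ∇F = (-1.875, -0.75) → (-0.3125, -0.125) − 0.25·(-1.875, -0.75) = (0.15625, 0.0625)
F(0.15625, 0.0625) = 0.0849609375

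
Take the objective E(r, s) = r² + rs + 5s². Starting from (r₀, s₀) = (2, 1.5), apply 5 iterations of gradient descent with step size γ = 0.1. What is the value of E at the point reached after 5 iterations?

∇E = (2r + s, r + 10s)
Step 1: at (2, 1.5), ∇E = (5.5, 17) → (2, 1.5) − 0.1·(5.5, 17) = (1.45, -0.2)
Step 2: at (1.45, -0.2), ∇E = (2.7, -0.55) → (1.45, -0.2) − 0.1·(2.7, -0.55) = (1.18, -0.145)
Step 3: at (1.18, -0.145), ∇E = (2.215, -0.27) → (1.18, -0.145) − 0.1·(2.215, -0.27) = (0.9585, -0.118)
Step 4: at (0.9585, -0.118), ∇E = (1.799, -0.2215) → (0.9585, -0.118) − 0.1·(1.799, -0.2215) = (0.7786, -0.09585)
Step 5: at (0.7786, -0.09585), ∇E = (1.46135, -0.1799) → (0.7786, -0.09585) − 0.1·(1.46135, -0.1799) = (0.632465, -0.07786)
E(0.632465, -0.07786) = 0.381079149325

0.381079149325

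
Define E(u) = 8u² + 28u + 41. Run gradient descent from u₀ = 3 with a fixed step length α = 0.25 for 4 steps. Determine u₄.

383

E′(u) = 16u + 28
u₁ = 3 − 0.25·76 = -16
u₂ = -16 − 0.25·(-228) = 41
u₃ = 41 − 0.25·684 = -130
u₄ = -130 − 0.25·(-2052) = 383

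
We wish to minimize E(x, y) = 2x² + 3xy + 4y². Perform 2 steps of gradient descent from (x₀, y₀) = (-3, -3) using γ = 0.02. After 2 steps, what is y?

∇E = (4x + 3y, 3x + 8y)
(x₁, y₁) = (-3, -3) − 0.02·(-21, -33) = (-2.58, -2.34)
(x₂, y₂) = (-2.58, -2.34) − 0.02·(-17.34, -26.46) = (-2.2332, -1.8108)
y = -1.8108

-1.8108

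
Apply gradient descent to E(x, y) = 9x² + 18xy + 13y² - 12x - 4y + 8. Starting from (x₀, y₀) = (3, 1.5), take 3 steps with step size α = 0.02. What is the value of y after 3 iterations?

-0.721984

∇E = (18x + 18y - 12, 18x + 26y - 4)
Step 1: at (3, 1.5), ∇E = (69, 89) → (3, 1.5) − 0.02·(69, 89) = (1.62, -0.28)
Step 2: at (1.62, -0.28), ∇E = (12.12, 17.88) → (1.62, -0.28) − 0.02·(12.12, 17.88) = (1.3776, -0.6376)
Step 3: at (1.3776, -0.6376), ∇E = (1.32, 4.2192) → (1.3776, -0.6376) − 0.02·(1.32, 4.2192) = (1.3512, -0.721984)
y = -0.721984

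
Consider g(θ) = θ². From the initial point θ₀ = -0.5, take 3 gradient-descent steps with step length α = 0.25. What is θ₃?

-0.0625

g′(θ) = 2θ
θ₁ = -0.5 − 0.25·(-1) = -0.25
θ₂ = -0.25 − 0.25·(-0.5) = -0.125
θ₃ = -0.125 − 0.25·(-0.25) = -0.0625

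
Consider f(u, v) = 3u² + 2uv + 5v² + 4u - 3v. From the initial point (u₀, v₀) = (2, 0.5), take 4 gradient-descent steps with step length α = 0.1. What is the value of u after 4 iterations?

∇f = (6u + 2v + 4, 2u + 10v - 3)
Step 1: at (2, 0.5), ∇f = (17, 6) → (2, 0.5) − 0.1·(17, 6) = (0.3, -0.1)
Step 2: at (0.3, -0.1), ∇f = (5.6, -3.4) → (0.3, -0.1) − 0.1·(5.6, -3.4) = (-0.26, 0.24)
Step 3: at (-0.26, 0.24), ∇f = (2.92, -1.12) → (-0.26, 0.24) − 0.1·(2.92, -1.12) = (-0.552, 0.352)
Step 4: at (-0.552, 0.352), ∇f = (1.392, -0.584) → (-0.552, 0.352) − 0.1·(1.392, -0.584) = (-0.6912, 0.4104)
u = -0.6912

-0.6912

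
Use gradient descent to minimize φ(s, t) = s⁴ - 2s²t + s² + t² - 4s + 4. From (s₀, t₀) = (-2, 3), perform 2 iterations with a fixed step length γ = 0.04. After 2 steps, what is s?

∇φ = (4s³ - 4st + 2s - 4, -2s² + 2t)
(s₁, t₁) = (-2, 3) − 0.04·(-16, -2) = (-1.36, 3.08)
(s₂, t₂) = (-1.36, 3.08) − 0.04·(-0.026624, 2.4608) = (-1.35893504, 2.981568)
s = -1.35893504

-1.35893504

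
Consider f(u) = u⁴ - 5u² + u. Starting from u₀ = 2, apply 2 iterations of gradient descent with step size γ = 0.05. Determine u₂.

f′(u) = 4u³ - 10u + 1
Step 1: f′(2) = 13; u₁ = 2 − 0.05·13 = 1.35
Step 2: f′(1.35) = -2.6585; u₂ = 1.35 − 0.05·(-2.6585) = 1.482925

1.482925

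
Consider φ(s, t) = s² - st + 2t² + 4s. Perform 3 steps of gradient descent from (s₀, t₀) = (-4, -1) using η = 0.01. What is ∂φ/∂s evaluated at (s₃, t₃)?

-2.824452

∇φ = (2s - t + 4, -s + 4t)
Step 1: at (-4, -1), ∇φ = (-3, 0) → (-4, -1) − 0.01·(-3, 0) = (-3.97, -1)
Step 2: at (-3.97, -1), ∇φ = (-2.94, -0.03) → (-3.97, -1) − 0.01·(-2.94, -0.03) = (-3.9406, -0.9997)
Step 3: at (-3.9406, -0.9997), ∇φ = (-2.8815, -0.0582) → (-3.9406, -0.9997) − 0.01·(-2.8815, -0.0582) = (-3.911785, -0.999118)
∂φ/∂s at (-3.911785, -0.999118) = -2.824452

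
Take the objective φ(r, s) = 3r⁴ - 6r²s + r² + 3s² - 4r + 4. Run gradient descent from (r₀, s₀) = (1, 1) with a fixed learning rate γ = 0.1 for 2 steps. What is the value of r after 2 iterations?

0.7264

∇φ = (12r³ - 12rs + 2r - 4, -6r² + 6s)
(r₁, s₁) = (1, 1) − 0.1·(-2, 0) = (1.2, 1)
(r₂, s₂) = (1.2, 1) − 0.1·(4.736, -2.64) = (0.7264, 1.264)
r = 0.7264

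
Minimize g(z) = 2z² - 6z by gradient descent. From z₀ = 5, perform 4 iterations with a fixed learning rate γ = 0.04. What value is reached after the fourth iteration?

3.24254976

g′(z) = 4z - 6
Step 1: g′(5) = 14; z₁ = 5 − 0.04·14 = 4.44
Step 2: g′(4.44) = 11.76; z₂ = 4.44 − 0.04·11.76 = 3.9696
Step 3: g′(3.9696) = 9.8784; z₃ = 3.9696 − 0.04·9.8784 = 3.574464
Step 4: g′(3.574464) = 8.297856; z₄ = 3.574464 − 0.04·8.297856 = 3.24254976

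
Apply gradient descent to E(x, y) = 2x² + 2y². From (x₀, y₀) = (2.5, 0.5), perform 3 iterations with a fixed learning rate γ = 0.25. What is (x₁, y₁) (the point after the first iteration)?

(0, 0)

∇E = (4x, 4y)
(x₁, y₁) = (2.5, 0.5) − 0.25·(10, 2) = (0, 0)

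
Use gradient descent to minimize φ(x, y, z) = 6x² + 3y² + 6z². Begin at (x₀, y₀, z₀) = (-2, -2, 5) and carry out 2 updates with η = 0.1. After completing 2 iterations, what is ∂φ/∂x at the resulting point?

-0.96

∇φ = (12x, 6y, 12z)
(x₁, y₁, z₁) = (-2, -2, 5) − 0.1·(-24, -12, 60) = (0.4, -0.8, -1)
(x₂, y₂, z₂) = (0.4, -0.8, -1) − 0.1·(4.8, -4.8, -12) = (-0.08, -0.32, 0.2)
∂φ/∂x at (-0.08, -0.32, 0.2) = -0.96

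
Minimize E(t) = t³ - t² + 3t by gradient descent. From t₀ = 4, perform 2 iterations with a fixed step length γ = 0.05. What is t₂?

E′(t) = 3t² - 2t + 3
Step 1: E′(4) = 43; t₁ = 4 − 0.05·43 = 1.85
Step 2: E′(1.85) = 9.5675; t₂ = 1.85 − 0.05·9.5675 = 1.371625

1.371625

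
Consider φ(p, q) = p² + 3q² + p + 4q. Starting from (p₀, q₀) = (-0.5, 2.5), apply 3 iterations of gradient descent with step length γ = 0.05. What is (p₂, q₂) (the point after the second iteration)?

(-0.5, 0.885)

∇φ = (2p + 1, 6q + 4)
Step 1: at (-0.5, 2.5), ∇φ = (0, 19) → (-0.5, 2.5) − 0.05·(0, 19) = (-0.5, 1.55)
Step 2: at (-0.5, 1.55), ∇φ = (0, 13.3) → (-0.5, 1.55) − 0.05·(0, 13.3) = (-0.5, 0.885)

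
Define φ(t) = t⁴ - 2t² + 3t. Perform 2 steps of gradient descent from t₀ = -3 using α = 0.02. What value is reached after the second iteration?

-1.17267648

φ′(t) = 4t³ - 4t + 3
Step 1: φ′(-3) = -93; t₁ = -3 − 0.02·(-93) = -1.14
Step 2: φ′(-1.14) = 1.633824; t₂ = -1.14 − 0.02·1.633824 = -1.17267648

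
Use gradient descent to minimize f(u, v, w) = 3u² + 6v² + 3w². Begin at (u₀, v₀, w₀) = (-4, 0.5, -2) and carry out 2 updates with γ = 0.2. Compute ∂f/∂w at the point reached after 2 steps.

-0.48

∇f = (6u, 12v, 6w)
Step 1: at (-4, 0.5, -2), ∇f = (-24, 6, -12) → (-4, 0.5, -2) − 0.2·(-24, 6, -12) = (0.8, -0.7, 0.4)
Step 2: at (0.8, -0.7, 0.4), ∇f = (4.8, -8.4, 2.4) → (0.8, -0.7, 0.4) − 0.2·(4.8, -8.4, 2.4) = (-0.16, 0.98, -0.08)
∂f/∂w at (-0.16, 0.98, -0.08) = -0.48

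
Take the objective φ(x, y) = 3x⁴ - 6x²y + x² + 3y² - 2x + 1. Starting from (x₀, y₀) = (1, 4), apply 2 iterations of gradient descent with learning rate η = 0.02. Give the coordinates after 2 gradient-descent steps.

(1.97256448, 3.558208)

∇φ = (12x³ - 12xy + 2x - 2, -6x² + 6y)
Step 1: at (1, 4), ∇φ = (-36, 18) → (1, 4) − 0.02·(-36, 18) = (1.72, 3.64)
Step 2: at (1.72, 3.64), ∇φ = (-12.628224, 4.0896) → (1.72, 3.64) − 0.02·(-12.628224, 4.0896) = (1.97256448, 3.558208)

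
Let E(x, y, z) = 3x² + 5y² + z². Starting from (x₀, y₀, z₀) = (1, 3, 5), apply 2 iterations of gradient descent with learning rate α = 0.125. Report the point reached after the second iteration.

(0.0625, 0.1875, 2.8125)

∇E = (6x, 10y, 2z)
Step 1: at (1, 3, 5), ∇E = (6, 30, 10) → (1, 3, 5) − 0.125·(6, 30, 10) = (0.25, -0.75, 3.75)
Step 2: at (0.25, -0.75, 3.75), ∇E = (1.5, -7.5, 7.5) → (0.25, -0.75, 3.75) − 0.125·(1.5, -7.5, 7.5) = (0.0625, 0.1875, 2.8125)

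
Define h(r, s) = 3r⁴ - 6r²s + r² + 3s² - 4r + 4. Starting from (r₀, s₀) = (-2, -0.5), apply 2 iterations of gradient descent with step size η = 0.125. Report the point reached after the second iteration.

∇h = (12r³ - 12rs + 2r - 4, -6r² + 6s)
(r₁, s₁) = (-2, -0.5) − 0.125·(-116, -27) = (12.5, 2.875)
(r₂, s₂) = (12.5, 2.875) − 0.125·(23027.25, -920.25) = (-2865.90625, 117.90625)

(-2865.90625, 117.90625)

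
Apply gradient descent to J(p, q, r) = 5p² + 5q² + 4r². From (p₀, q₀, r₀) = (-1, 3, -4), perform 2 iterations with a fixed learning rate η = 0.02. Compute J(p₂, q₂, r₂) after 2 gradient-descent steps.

52.34376704

∇J = (10p, 10q, 8r)
(p₁, q₁, r₁) = (-1, 3, -4) − 0.02·(-10, 30, -32) = (-0.8, 2.4, -3.36)
(p₂, q₂, r₂) = (-0.8, 2.4, -3.36) − 0.02·(-8, 24, -26.88) = (-0.64, 1.92, -2.8224)
J(-0.64, 1.92, -2.8224) = 52.34376704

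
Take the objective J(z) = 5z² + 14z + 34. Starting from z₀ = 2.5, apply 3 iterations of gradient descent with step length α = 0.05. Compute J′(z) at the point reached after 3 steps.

J′(z) = 10z + 14
Step 1: J′(2.5) = 39; z₁ = 2.5 − 0.05·39 = 0.55
Step 2: J′(0.55) = 19.5; z₂ = 0.55 − 0.05·19.5 = -0.425
Step 3: J′(-0.425) = 9.75; z₃ = -0.425 − 0.05·9.75 = -0.9125
J′(z) at (-0.9125) = 4.875

4.875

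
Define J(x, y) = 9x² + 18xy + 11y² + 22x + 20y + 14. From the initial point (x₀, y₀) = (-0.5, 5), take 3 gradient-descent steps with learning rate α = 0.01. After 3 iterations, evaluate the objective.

22.341059215744

∇J = (18x + 18y + 22, 18x + 22y + 20)
Step 1: at (-0.5, 5), ∇J = (103, 121) → (-0.5, 5) − 0.01·(103, 121) = (-1.53, 3.79)
Step 2: at (-1.53, 3.79), ∇J = (62.68, 75.84) → (-1.53, 3.79) − 0.01·(62.68, 75.84) = (-2.1568, 3.0316)
Step 3: at (-2.1568, 3.0316), ∇J = (37.7464, 47.8728) → (-2.1568, 3.0316) − 0.01·(37.7464, 47.8728) = (-2.534264, 2.552872)
J(-2.534264, 2.552872) = 22.341059215744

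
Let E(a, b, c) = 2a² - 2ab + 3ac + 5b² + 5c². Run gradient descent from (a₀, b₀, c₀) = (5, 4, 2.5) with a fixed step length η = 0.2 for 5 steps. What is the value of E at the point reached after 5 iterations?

540.1046647808

∇E = (4a - 2b + 3c, -2a + 10b, 3a + 10c)
(a₁, b₁, c₁) = (5, 4, 2.5) − 0.2·(19.5, 30, 40) = (1.1, -2, -5.5)
(a₂, b₂, c₂) = (1.1, -2, -5.5) − 0.2·(-8.1, -22.2, -51.7) = (2.72, 2.44, 4.84)
(a₃, b₃, c₃) = (2.72, 2.44, 4.84) − 0.2·(20.52, 18.96, 56.56) = (-1.384, -1.352, -6.472)
(a₄, b₄, c₄) = (-1.384, -1.352, -6.472) − 0.2·(-22.248, -10.752, -68.872) = (3.0656, 0.7984, 7.3024)
(a₅, b₅, c₅) = (3.0656, 0.7984, 7.3024) − 0.2·(32.5728, 1.8528, 82.2208) = (-3.44896, 0.42784, -9.14176)
E(-3.44896, 0.42784, -9.14176) = 540.1046647808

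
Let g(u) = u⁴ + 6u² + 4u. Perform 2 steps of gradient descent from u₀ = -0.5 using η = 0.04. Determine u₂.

-0.35776

g′(u) = 4u³ + 12u + 4
Step 1: g′(-0.5) = -2.5; u₁ = -0.5 − 0.04·(-2.5) = -0.4
Step 2: g′(-0.4) = -1.056; u₂ = -0.4 − 0.04·(-1.056) = -0.35776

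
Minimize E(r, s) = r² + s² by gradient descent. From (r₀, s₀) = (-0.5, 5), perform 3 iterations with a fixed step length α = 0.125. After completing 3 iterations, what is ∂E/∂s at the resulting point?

∇E = (2r, 2s)
Step 1: at (-0.5, 5), ∇E = (-1, 10) → (-0.5, 5) − 0.125·(-1, 10) = (-0.375, 3.75)
Step 2: at (-0.375, 3.75), ∇E = (-0.75, 7.5) → (-0.375, 3.75) − 0.125·(-0.75, 7.5) = (-0.28125, 2.8125)
Step 3: at (-0.28125, 2.8125), ∇E = (-0.5625, 5.625) → (-0.28125, 2.8125) − 0.125·(-0.5625, 5.625) = (-0.2109375, 2.109375)
∂E/∂s at (-0.2109375, 2.109375) = 4.21875

4.21875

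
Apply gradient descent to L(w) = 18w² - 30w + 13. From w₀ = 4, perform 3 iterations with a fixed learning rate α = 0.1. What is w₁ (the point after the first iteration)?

L′(w) = 36w - 30
w₁ = 4 − 0.1·114 = -7.4

-7.4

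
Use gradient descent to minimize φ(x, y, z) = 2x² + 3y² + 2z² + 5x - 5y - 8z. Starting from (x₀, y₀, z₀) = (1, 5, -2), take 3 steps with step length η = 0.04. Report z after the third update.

-0.370816

∇φ = (4x + 5, 6y - 5, 4z - 8)
Step 1: at (1, 5, -2), ∇φ = (9, 25, -16) → (1, 5, -2) − 0.04·(9, 25, -16) = (0.64, 4, -1.36)
Step 2: at (0.64, 4, -1.36), ∇φ = (7.56, 19, -13.44) → (0.64, 4, -1.36) − 0.04·(7.56, 19, -13.44) = (0.3376, 3.24, -0.8224)
Step 3: at (0.3376, 3.24, -0.8224), ∇φ = (6.3504, 14.44, -11.2896) → (0.3376, 3.24, -0.8224) − 0.04·(6.3504, 14.44, -11.2896) = (0.083584, 2.6624, -0.370816)
z = -0.370816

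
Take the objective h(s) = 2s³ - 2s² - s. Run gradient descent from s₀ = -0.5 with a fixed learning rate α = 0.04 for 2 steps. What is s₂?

-0.7424

h′(s) = 6s² - 4s - 1
s₁ = -0.5 − 0.04·2.5 = -0.6
s₂ = -0.6 − 0.04·3.56 = -0.7424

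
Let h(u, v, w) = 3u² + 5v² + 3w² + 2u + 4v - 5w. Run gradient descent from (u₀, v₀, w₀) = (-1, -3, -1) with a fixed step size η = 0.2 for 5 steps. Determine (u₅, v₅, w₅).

∇h = (6u + 2, 10v + 4, 6w - 5)
Step 1: at (-1, -3, -1), ∇h = (-4, -26, -11) → (-1, -3, -1) − 0.2·(-4, -26, -11) = (-0.2, 2.2, 1.2)
Step 2: at (-0.2, 2.2, 1.2), ∇h = (0.8, 26, 2.2) → (-0.2, 2.2, 1.2) − 0.2·(0.8, 26, 2.2) = (-0.36, -3, 0.76)
Step 3: at (-0.36, -3, 0.76), ∇h = (-0.16, -26, -0.44) → (-0.36, -3, 0.76) − 0.2·(-0.16, -26, -0.44) = (-0.328, 2.2, 0.848)
Step 4: at (-0.328, 2.2, 0.848), ∇h = (0.032, 26, 0.088) → (-0.328, 2.2, 0.848) − 0.2·(0.032, 26, 0.088) = (-0.3344, -3, 0.8304)
Step 5: at (-0.3344, -3, 0.8304), ∇h = (-0.0064, -26, -0.0176) → (-0.3344, -3, 0.8304) − 0.2·(-0.0064, -26, -0.0176) = (-0.33312, 2.2, 0.83392)

(-0.33312, 2.2, 0.83392)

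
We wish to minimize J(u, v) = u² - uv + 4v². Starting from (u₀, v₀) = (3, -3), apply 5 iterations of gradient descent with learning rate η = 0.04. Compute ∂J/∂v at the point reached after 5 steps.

∇J = (2u - v, -u + 8v)
Step 1: at (3, -3), ∇J = (9, -27) → (3, -3) − 0.04·(9, -27) = (2.64, -1.92)
Step 2: at (2.64, -1.92), ∇J = (7.2, -18) → (2.64, -1.92) − 0.04·(7.2, -18) = (2.352, -1.2)
Step 3: at (2.352, -1.2), ∇J = (5.904, -11.952) → (2.352, -1.2) − 0.04·(5.904, -11.952) = (2.11584, -0.72192)
Step 4: at (2.11584, -0.72192), ∇J = (4.9536, -7.8912) → (2.11584, -0.72192) − 0.04·(4.9536, -7.8912) = (1.917696, -0.406272)
Step 5: at (1.917696, -0.406272), ∇J = (4.241664, -5.167872) → (1.917696, -0.406272) − 0.04·(4.241664, -5.167872) = (1.74802944, -0.19955712)
∂J/∂v at (1.74802944, -0.19955712) = -3.3444864

-3.3444864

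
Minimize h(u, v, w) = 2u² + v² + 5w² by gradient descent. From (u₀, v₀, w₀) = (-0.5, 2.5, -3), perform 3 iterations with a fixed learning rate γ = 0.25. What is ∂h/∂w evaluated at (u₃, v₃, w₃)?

101.25

∇h = (4u, 2v, 10w)
Step 1: at (-0.5, 2.5, -3), ∇h = (-2, 5, -30) → (-0.5, 2.5, -3) − 0.25·(-2, 5, -30) = (0, 1.25, 4.5)
Step 2: at (0, 1.25, 4.5), ∇h = (0, 2.5, 45) → (0, 1.25, 4.5) − 0.25·(0, 2.5, 45) = (0, 0.625, -6.75)
Step 3: at (0, 0.625, -6.75), ∇h = (0, 1.25, -67.5) → (0, 0.625, -6.75) − 0.25·(0, 1.25, -67.5) = (0, 0.3125, 10.125)
∂h/∂w at (0, 0.3125, 10.125) = 101.25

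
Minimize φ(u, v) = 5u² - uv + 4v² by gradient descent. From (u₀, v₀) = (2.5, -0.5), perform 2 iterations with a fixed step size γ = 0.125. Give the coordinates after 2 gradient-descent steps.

(0.2109375, -0.0859375)

∇φ = (10u - v, -u + 8v)
Step 1: at (2.5, -0.5), ∇φ = (25.5, -6.5) → (2.5, -0.5) − 0.125·(25.5, -6.5) = (-0.6875, 0.3125)
Step 2: at (-0.6875, 0.3125), ∇φ = (-7.1875, 3.1875) → (-0.6875, 0.3125) − 0.125·(-7.1875, 3.1875) = (0.2109375, -0.0859375)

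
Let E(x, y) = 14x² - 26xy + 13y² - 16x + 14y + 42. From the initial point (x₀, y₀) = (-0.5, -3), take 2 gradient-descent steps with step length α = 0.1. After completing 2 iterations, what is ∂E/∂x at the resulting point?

∇E = (28x - 26y - 16, -26x + 26y + 14)
(x₁, y₁) = (-0.5, -3) − 0.1·(48, -51) = (-5.3, 2.1)
(x₂, y₂) = (-5.3, 2.1) − 0.1·(-219, 206.4) = (16.6, -18.54)
∂E/∂x at (16.6, -18.54) = 930.84

930.84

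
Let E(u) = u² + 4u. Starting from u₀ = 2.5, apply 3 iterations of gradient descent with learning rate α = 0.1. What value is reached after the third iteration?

E′(u) = 2u + 4
Step 1: E′(2.5) = 9; u₁ = 2.5 − 0.1·9 = 1.6
Step 2: E′(1.6) = 7.2; u₂ = 1.6 − 0.1·7.2 = 0.88
Step 3: E′(0.88) = 5.76; u₃ = 0.88 − 0.1·5.76 = 0.304

0.304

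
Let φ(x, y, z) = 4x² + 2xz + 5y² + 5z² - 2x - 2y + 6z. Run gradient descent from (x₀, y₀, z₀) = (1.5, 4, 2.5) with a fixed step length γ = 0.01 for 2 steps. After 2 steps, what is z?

∇φ = (8x + 2z - 2, 10y - 2, 2x + 10z + 6)
(x₁, y₁, z₁) = (1.5, 4, 2.5) − 0.01·(15, 38, 34) = (1.35, 3.62, 2.16)
(x₂, y₂, z₂) = (1.35, 3.62, 2.16) − 0.01·(13.12, 34.2, 30.3) = (1.2188, 3.278, 1.857)
z = 1.857

1.857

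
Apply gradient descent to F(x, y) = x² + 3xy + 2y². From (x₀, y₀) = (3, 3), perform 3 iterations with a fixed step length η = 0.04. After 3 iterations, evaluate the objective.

9.851704049664

∇F = (2x + 3y, 3x + 4y)
(x₁, y₁) = (3, 3) − 0.04·(15, 21) = (2.4, 2.16)
(x₂, y₂) = (2.4, 2.16) − 0.04·(11.28, 15.84) = (1.9488, 1.5264)
(x₃, y₃) = (1.9488, 1.5264) − 0.04·(8.4768, 11.952) = (1.609728, 1.04832)
F(1.609728, 1.04832) = 9.851704049664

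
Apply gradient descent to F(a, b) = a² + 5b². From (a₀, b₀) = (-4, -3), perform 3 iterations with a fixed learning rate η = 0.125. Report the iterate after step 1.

(-3, 0.75)

∇F = (2a, 10b)
Step 1: at (-4, -3), ∇F = (-8, -30) → (-4, -3) − 0.125·(-8, -30) = (-3, 0.75)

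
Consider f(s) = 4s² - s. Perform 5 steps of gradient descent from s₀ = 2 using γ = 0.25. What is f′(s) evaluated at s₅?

f′(s) = 8s - 1
Step 1: f′(2) = 15; s₁ = 2 − 0.25·15 = -1.75
Step 2: f′(-1.75) = -15; s₂ = -1.75 − 0.25·(-15) = 2
Step 3: f′(2) = 15; s₃ = 2 − 0.25·15 = -1.75
Step 4: f′(-1.75) = -15; s₄ = -1.75 − 0.25·(-15) = 2
Step 5: f′(2) = 15; s₅ = 2 − 0.25·15 = -1.75
f′(s) at (-1.75) = -15

-15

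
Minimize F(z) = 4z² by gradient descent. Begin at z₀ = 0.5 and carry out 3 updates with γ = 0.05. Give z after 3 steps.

0.108

F′(z) = 8z
z₁ = 0.5 − 0.05·4 = 0.3
z₂ = 0.3 − 0.05·2.4 = 0.18
z₃ = 0.18 − 0.05·1.44 = 0.108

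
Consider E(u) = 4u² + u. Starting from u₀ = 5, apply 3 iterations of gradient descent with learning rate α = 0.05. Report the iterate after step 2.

1.72

E′(u) = 8u + 1
u₁ = 5 − 0.05·41 = 2.95
u₂ = 2.95 − 0.05·24.6 = 1.72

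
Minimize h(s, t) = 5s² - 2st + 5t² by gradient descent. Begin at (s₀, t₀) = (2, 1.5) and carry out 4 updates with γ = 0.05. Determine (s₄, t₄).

(0.2332, 0.2204)

∇h = (10s - 2t, -2s + 10t)
(s₁, t₁) = (2, 1.5) − 0.05·(17, 11) = (1.15, 0.95)
(s₂, t₂) = (1.15, 0.95) − 0.05·(9.6, 7.2) = (0.67, 0.59)
(s₃, t₃) = (0.67, 0.59) − 0.05·(5.52, 4.56) = (0.394, 0.362)
(s₄, t₄) = (0.394, 0.362) − 0.05·(3.216, 2.832) = (0.2332, 0.2204)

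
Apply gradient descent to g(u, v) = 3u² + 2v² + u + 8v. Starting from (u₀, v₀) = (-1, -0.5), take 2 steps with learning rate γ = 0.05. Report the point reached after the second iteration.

∇g = (6u + 1, 4v + 8)
Step 1: at (-1, -0.5), ∇g = (-5, 6) → (-1, -0.5) − 0.05·(-5, 6) = (-0.75, -0.8)
Step 2: at (-0.75, -0.8), ∇g = (-3.5, 4.8) → (-0.75, -0.8) − 0.05·(-3.5, 4.8) = (-0.575, -1.04)

(-0.575, -1.04)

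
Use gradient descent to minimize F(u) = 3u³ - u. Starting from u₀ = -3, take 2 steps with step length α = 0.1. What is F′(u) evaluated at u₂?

129167.36

F′(u) = 9u² - 1
Step 1: F′(-3) = 80; u₁ = -3 − 0.1·80 = -11
Step 2: F′(-11) = 1088; u₂ = -11 − 0.1·1088 = -119.8
F′(u) at (-119.8) = 129167.36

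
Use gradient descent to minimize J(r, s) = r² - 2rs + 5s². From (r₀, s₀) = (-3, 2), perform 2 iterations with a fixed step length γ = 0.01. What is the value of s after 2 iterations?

∇J = (2r - 2s, -2r + 10s)
(r₁, s₁) = (-3, 2) − 0.01·(-10, 26) = (-2.9, 1.74)
(r₂, s₂) = (-2.9, 1.74) − 0.01·(-9.28, 23.2) = (-2.8072, 1.508)
s = 1.508

1.508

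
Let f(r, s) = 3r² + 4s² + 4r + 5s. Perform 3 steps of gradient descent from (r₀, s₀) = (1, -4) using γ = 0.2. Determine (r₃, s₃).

(-0.68, 0.104)

∇f = (6r + 4, 8s + 5)
Step 1: at (1, -4), ∇f = (10, -27) → (1, -4) − 0.2·(10, -27) = (-1, 1.4)
Step 2: at (-1, 1.4), ∇f = (-2, 16.2) → (-1, 1.4) − 0.2·(-2, 16.2) = (-0.6, -1.84)
Step 3: at (-0.6, -1.84), ∇f = (0.4, -9.72) → (-0.6, -1.84) − 0.2·(0.4, -9.72) = (-0.68, 0.104)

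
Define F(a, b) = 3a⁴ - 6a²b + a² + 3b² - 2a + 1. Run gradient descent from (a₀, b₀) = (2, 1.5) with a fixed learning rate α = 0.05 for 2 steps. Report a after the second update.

-1.5764

∇F = (12a³ - 12ab + 2a - 2, -6a² + 6b)
Step 1: at (2, 1.5), ∇F = (62, -15) → (2, 1.5) − 0.05·(62, -15) = (-1.1, 2.25)
Step 2: at (-1.1, 2.25), ∇F = (9.528, 6.24) → (-1.1, 2.25) − 0.05·(9.528, 6.24) = (-1.5764, 1.938)
a = -1.5764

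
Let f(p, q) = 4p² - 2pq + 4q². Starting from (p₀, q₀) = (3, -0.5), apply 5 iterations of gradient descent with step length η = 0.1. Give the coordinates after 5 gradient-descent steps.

(0.0128, 0.0128)

∇f = (8p - 2q, -2p + 8q)
Step 1: at (3, -0.5), ∇f = (25, -10) → (3, -0.5) − 0.1·(25, -10) = (0.5, 0.5)
Step 2: at (0.5, 0.5), ∇f = (3, 3) → (0.5, 0.5) − 0.1·(3, 3) = (0.2, 0.2)
Step 3: at (0.2, 0.2), ∇f = (1.2, 1.2) → (0.2, 0.2) − 0.1·(1.2, 1.2) = (0.08, 0.08)
Step 4: at (0.08, 0.08), ∇f = (0.48, 0.48) → (0.08, 0.08) − 0.1·(0.48, 0.48) = (0.032, 0.032)
Step 5: at (0.032, 0.032), ∇f = (0.192, 0.192) → (0.032, 0.032) − 0.1·(0.192, 0.192) = (0.0128, 0.0128)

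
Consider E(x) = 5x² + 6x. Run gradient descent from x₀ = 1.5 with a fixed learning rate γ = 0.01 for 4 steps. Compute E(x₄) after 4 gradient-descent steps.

E′(x) = 10x + 6
x₁ = 1.5 − 0.01·21 = 1.29
x₂ = 1.29 − 0.01·18.9 = 1.101
x₃ = 1.101 − 0.01·17.01 = 0.9309
x₄ = 0.9309 − 0.01·15.309 = 0.77781
E(0.77781) = 7.6918019805

7.6918019805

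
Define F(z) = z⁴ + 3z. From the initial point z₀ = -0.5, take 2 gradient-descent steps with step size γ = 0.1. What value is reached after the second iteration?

F′(z) = 4z³ + 3
Step 1: F′(-0.5) = 2.5; z₁ = -0.5 − 0.1·2.5 = -0.75
Step 2: F′(-0.75) = 1.3125; z₂ = -0.75 − 0.1·1.3125 = -0.88125

-0.88125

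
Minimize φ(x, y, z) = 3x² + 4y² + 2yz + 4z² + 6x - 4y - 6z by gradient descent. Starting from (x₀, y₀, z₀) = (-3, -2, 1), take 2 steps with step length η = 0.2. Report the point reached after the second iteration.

(-1.08, -0.72, -0.28)

∇φ = (6x + 6, 8y + 2z - 4, 2y + 8z - 6)
Step 1: at (-3, -2, 1), ∇φ = (-12, -18, -2) → (-3, -2, 1) − 0.2·(-12, -18, -2) = (-0.6, 1.6, 1.4)
Step 2: at (-0.6, 1.6, 1.4), ∇φ = (2.4, 11.6, 8.4) → (-0.6, 1.6, 1.4) − 0.2·(2.4, 11.6, 8.4) = (-1.08, -0.72, -0.28)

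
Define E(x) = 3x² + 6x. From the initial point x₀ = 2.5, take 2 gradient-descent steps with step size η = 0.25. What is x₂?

E′(x) = 6x + 6
Step 1: E′(2.5) = 21; x₁ = 2.5 − 0.25·21 = -2.75
Step 2: E′(-2.75) = -10.5; x₂ = -2.75 − 0.25·(-10.5) = -0.125

-0.125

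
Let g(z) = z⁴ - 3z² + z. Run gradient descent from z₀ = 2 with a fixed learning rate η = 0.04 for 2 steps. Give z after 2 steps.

g′(z) = 4z³ - 6z + 1
z₁ = 2 − 0.04·21 = 1.16
z₂ = 1.16 − 0.04·0.283584 = 1.14865664

1.14865664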